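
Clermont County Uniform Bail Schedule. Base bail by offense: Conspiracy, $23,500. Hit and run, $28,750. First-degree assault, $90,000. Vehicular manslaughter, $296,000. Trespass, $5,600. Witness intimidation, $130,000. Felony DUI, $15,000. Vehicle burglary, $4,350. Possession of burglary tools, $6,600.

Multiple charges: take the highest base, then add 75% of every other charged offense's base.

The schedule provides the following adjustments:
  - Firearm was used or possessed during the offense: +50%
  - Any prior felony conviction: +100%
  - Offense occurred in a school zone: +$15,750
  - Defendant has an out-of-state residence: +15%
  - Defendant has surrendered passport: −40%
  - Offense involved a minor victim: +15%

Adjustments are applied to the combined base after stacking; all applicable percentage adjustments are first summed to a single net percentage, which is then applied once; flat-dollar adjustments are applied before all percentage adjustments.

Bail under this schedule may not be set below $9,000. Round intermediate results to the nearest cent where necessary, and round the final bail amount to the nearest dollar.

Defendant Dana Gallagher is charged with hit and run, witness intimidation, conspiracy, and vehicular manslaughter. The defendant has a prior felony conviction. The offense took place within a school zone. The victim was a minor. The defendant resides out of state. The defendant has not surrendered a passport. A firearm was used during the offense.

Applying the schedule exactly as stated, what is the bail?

Base amounts from the schedule: hit and run $28,750; witness intimidation $130,000; conspiracy $23,500; vehicular manslaughter $296,000.
Stacking rule: highest base plus 75% of each additional charge. Highest is vehicular manslaughter at $296,000. Additional: $28,750 × 75% = $21,562.50; $130,000 × 75% = $97,500; $23,500 × 75% = $17,625. Combined base = $296,000 + $136,687.50 = $432,687.50.
Offense occurred in a school zone (+$15,750 flat): $432,687.50 + $15,750 = $448,437.50.
Net percentage adjustment: +50% +100% +15% +15% = +180%. $448,437.50 × 2.8 = $1,255,625.
$1,255,625 is at or above the $9,000 minimum.

$1,255,625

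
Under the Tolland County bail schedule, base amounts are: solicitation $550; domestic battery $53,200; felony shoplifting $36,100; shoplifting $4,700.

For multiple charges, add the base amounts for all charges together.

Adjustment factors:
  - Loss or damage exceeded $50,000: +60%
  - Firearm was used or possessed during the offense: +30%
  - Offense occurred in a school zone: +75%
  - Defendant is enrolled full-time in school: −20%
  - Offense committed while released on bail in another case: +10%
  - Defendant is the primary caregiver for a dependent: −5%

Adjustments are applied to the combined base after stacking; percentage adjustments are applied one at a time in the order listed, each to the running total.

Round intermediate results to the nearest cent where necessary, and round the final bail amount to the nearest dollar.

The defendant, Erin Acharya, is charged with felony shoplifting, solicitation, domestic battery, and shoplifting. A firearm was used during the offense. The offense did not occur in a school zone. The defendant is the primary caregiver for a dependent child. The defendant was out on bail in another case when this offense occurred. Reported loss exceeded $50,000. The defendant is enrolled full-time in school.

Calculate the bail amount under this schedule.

Base amounts from the schedule: felony shoplifting $36,100; solicitation $550; domestic battery $53,200; shoplifting $4,700.
Stacking rule: sum of all bases. $36,100 + $550 + $53,200 + $4,700 = $94,550.
Loss or damage exceeded $50,000 (+60%): $94,550 × 1.6 = $151,280.
Firearm was used or possessed during the offense (+30%): $151,280 × 1.3 = $196,664.
Defendant is enrolled full-time in school (−20%): $196,664 × 0.8 = $157,331.20.
Offense committed while released on bail in another case (+10%): $157,331.20 × 1.1 = $173,064.32.
Defendant is the primary caregiver for a dependent (−5%): $173,064.32 × 0.95 = $164,411.10.
Rounded to the nearest dollar: $164,411.

$164,411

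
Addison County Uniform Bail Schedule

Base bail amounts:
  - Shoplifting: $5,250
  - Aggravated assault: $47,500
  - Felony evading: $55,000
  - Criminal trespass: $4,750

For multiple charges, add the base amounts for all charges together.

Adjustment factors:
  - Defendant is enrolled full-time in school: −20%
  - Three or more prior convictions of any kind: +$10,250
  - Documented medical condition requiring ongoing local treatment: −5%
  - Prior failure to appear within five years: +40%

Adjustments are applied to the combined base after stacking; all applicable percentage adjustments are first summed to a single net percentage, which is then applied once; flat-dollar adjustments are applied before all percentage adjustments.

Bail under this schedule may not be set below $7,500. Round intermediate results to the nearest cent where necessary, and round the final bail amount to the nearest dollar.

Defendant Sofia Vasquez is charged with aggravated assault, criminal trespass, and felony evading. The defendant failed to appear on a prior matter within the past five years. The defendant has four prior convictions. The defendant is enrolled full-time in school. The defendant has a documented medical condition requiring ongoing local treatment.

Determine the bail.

Base amounts from the schedule: aggravated assault $47,500; criminal trespass $4,750; felony evading $55,000.
Stacking rule: sum of all bases. $47,500 + $4,750 + $55,000 = $107,250.
Three or more prior convictions of any kind (+$10,250 flat): $107,250 + $10,250 = $117,500.
Net percentage adjustment: −20% −5% +40% = +15%. $117,500 × 1.15 = $135,125.
$135,125 is at or above the $7,500 minimum.

$135,125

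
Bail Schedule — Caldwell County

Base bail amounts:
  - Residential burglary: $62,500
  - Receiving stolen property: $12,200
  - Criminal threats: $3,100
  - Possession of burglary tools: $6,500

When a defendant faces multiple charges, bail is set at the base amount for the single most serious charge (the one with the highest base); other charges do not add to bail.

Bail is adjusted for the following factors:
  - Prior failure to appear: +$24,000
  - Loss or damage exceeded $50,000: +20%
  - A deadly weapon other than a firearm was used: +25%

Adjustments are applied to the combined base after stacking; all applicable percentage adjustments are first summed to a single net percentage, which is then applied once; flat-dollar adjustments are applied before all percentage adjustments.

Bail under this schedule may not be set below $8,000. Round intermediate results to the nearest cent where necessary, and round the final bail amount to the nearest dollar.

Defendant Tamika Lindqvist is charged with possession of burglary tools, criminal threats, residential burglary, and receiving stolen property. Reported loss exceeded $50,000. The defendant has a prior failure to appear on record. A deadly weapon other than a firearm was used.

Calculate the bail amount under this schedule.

Base amounts from the schedule: possession of burglary tools $6,500; criminal threats $3,100; residential burglary $62,500; receiving stolen property $12,200.
Stacking rule: use the highest base only. Highest is residential burglary at $62,500. Combined base = $62,500.
Prior failure to appear (+$24,000 flat): $62,500 + $24,000 = $86,500.
Net percentage adjustment: +20% +25% = +45%. $86,500 × 1.45 = $125,425.
$125,425 is at or above the $8,000 minimum.

$125,425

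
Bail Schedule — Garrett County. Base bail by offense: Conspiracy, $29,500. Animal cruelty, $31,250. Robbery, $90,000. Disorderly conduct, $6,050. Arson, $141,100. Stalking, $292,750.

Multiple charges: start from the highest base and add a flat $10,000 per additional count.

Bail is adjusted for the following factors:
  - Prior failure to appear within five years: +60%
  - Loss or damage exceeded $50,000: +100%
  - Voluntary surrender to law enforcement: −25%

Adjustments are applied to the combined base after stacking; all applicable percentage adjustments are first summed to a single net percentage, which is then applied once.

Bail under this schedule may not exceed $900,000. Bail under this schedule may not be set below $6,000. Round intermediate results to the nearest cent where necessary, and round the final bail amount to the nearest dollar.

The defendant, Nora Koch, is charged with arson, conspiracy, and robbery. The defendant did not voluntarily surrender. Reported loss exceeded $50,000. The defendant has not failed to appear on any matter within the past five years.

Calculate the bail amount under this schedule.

$322,200

Base amounts from the schedule: arson $141,100; conspiracy $29,500; robbery $90,000.
Stacking rule: highest base plus $10,000 per additional charge. Highest is arson at $141,100; 2 additional charges → +$20,000. Combined base = $161,100.
Loss or damage exceeded $50,000 (+100%): $161,100 × 2 = $322,200.
$322,200 is within the $900,000 maximum.
$322,200 is at or above the $6,000 minimum.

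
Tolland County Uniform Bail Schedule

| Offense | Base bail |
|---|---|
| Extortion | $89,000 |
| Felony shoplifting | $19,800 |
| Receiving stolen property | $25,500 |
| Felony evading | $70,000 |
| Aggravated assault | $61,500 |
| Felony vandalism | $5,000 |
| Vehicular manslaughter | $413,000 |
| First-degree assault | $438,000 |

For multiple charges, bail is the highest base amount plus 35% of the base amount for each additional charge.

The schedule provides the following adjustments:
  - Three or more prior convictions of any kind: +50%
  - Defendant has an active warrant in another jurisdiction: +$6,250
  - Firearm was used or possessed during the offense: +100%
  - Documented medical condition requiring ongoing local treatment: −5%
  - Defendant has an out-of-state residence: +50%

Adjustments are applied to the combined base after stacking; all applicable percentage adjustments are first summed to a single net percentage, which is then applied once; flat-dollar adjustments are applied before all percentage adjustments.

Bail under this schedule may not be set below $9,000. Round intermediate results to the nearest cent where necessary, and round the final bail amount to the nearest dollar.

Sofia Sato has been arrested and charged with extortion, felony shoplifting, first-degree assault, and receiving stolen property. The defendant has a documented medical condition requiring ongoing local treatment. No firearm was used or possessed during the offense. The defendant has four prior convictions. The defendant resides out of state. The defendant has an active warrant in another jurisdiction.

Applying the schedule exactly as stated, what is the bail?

Base amounts from the schedule: extortion $89,000; felony shoplifting $19,800; first-degree assault $438,000; receiving stolen property $25,500.
Stacking rule: highest base plus 35% of each additional charge. Highest is first-degree assault at $438,000. Additional: $89,000 × 35% = $31,150; $19,800 × 35% = $6,930; $25,500 × 35% = $8,925. Combined base = $438,000 + $47,005 = $485,005.
Defendant has an active warrant in another jurisdiction (+$6,250 flat): $485,005 + $6,250 = $491,255.
Net percentage adjustment: +50% −5% +50% = +95%. $491,255 × 1.95 = $957,947.25.
$957,947.25 is at or above the $9,000 minimum.
Rounded to the nearest dollar: $957,947.

$957,947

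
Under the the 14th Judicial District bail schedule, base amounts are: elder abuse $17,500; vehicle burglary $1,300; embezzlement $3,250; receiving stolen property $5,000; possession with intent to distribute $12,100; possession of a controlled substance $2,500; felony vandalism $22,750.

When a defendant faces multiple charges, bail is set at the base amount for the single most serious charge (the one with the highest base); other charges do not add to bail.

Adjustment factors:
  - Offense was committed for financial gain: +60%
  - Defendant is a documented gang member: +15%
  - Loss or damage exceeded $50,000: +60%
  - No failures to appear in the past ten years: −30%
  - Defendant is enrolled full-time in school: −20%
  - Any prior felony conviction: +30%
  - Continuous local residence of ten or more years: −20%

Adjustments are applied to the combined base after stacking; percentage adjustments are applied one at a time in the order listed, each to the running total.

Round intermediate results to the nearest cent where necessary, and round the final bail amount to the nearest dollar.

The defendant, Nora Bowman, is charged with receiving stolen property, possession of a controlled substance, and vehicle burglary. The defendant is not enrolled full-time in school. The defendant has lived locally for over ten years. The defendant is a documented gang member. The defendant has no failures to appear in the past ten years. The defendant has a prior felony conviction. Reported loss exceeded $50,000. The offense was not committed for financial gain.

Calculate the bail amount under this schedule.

$6,698

Base amounts from the schedule: receiving stolen property $5,000; possession of a controlled substance $2,500; vehicle burglary $1,300.
Stacking rule: use the highest base only. Highest is receiving stolen property at $5,000. Combined base = $5,000.
Defendant is a documented gang member (+15%): $5,000 × 1.15 = $5,750.
Loss or damage exceeded $50,000 (+60%): $5,750 × 1.6 = $9,200.
No failures to appear in the past ten years (−30%): $9,200 × 0.7 = $6,440.
Any prior felony conviction (+30%): $6,440 × 1.3 = $8,372.
Continuous local residence of ten or more years (−20%): $8,372 × 0.8 = $6,697.60.
Rounded to the nearest dollar: $6,698.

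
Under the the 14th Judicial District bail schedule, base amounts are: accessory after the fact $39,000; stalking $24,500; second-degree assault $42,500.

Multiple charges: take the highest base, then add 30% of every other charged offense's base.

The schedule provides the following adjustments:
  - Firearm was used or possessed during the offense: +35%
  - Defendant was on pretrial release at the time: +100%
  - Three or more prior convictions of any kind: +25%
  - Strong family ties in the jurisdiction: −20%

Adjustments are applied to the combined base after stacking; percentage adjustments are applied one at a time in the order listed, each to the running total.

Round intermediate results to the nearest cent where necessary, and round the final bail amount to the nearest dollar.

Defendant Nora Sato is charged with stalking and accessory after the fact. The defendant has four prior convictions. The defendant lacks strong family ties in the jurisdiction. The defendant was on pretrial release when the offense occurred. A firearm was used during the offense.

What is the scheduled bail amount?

Base amounts from the schedule: stalking $24,500; accessory after the fact $39,000.
Stacking rule: highest base plus 30% of each additional charge. Highest is accessory after the fact at $39,000. Additional: $24,500 × 30% = $7,350. Combined base = $39,000 + $7,350 = $46,350.
Firearm was used or possessed during the offense (+35%): $46,350 × 1.35 = $62,572.50.
Defendant was on pretrial release at the time (+100%): $62,572.50 × 2 = $125,145.
Three or more prior convictions of any kind (+25%): $125,145 × 1.25 = $156,431.25.
Rounded to the nearest dollar: $156,431.

$156,431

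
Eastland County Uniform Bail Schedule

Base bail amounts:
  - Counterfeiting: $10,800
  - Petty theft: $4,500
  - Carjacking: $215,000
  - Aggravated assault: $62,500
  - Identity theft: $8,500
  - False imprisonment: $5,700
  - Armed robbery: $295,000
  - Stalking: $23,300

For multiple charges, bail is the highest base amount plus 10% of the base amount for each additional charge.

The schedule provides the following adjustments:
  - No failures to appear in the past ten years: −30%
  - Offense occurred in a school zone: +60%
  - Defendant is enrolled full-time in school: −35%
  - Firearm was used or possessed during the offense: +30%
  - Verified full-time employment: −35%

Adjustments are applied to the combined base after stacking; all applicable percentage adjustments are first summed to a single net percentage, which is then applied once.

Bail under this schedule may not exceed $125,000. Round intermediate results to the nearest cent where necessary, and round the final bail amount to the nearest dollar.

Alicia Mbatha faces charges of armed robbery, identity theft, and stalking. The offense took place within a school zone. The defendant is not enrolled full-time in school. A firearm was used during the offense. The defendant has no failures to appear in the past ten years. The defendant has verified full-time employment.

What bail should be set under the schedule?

$125,000

Base amounts from the schedule: armed robbery $295,000; identity theft $8,500; stalking $23,300.
Stacking rule: highest base plus 10% of each additional charge. Highest is armed robbery at $295,000. Additional: $8,500 × 10% = $850; $23,300 × 10% = $2,330. Combined base = $295,000 + $3,180 = $298,180.
Net percentage adjustment: −30% +60% +30% −35% = +25%. $298,180 × 1.25 = $372,725.
Result $372,725 exceeds the maximum of $125,000; bail is capped at $125,000.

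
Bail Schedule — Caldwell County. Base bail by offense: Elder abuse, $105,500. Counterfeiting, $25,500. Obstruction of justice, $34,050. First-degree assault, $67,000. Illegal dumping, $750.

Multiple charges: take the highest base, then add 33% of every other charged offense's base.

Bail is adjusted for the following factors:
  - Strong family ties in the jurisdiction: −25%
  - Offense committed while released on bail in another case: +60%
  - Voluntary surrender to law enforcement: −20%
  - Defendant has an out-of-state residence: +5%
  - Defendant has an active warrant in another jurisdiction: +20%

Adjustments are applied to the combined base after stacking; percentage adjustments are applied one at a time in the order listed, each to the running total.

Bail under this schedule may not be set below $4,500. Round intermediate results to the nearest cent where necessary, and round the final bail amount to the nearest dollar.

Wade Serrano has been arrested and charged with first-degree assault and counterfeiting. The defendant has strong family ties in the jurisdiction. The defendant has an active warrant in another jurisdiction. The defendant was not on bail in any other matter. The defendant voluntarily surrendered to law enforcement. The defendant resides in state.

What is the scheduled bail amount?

Base amounts from the schedule: first-degree assault $67,000; counterfeiting $25,500.
Stacking rule: highest base plus 33% of each additional charge. Highest is first-degree assault at $67,000. Additional: $25,500 × 33% = $8,415. Combined base = $67,000 + $8,415 = $75,415.
Strong family ties in the jurisdiction (−25%): $75,415 × 0.75 = $56,561.25.
Voluntary surrender to law enforcement (−20%): $56,561.25 × 0.8 = $45,249.
Defendant has an active warrant in another jurisdiction (+20%): $45,249 × 1.2 = $54,298.80.
$54,298.80 is at or above the $4,500 minimum.
Rounded to the nearest dollar: $54,299.

$54,299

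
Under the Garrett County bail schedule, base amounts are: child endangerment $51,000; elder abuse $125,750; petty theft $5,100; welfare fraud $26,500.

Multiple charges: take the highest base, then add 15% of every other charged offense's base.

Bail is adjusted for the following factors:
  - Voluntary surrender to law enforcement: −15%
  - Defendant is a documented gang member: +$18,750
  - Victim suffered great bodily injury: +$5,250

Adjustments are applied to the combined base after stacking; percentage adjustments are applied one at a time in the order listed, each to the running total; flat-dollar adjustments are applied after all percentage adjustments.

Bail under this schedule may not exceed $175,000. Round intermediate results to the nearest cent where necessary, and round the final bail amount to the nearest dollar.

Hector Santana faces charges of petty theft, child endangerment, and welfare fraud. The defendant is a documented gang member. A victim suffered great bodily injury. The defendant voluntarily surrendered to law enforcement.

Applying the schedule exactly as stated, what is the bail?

$71,379

Base amounts from the schedule: petty theft $5,100; child endangerment $51,000; welfare fraud $26,500.
Stacking rule: highest base plus 15% of each additional charge. Highest is child endangerment at $51,000. Additional: $5,100 × 15% = $765; $26,500 × 15% = $3,975. Combined base = $51,000 + $4,740 = $55,740.
Voluntary surrender to law enforcement (−15%): $55,740 × 0.85 = $47,379.
Defendant is a documented gang member (+$18,750 flat): $47,379 + $18,750 = $66,129.
Victim suffered great bodily injury (+$5,250 flat): $66,129 + $5,250 = $71,379.
$71,379 is within the $175,000 maximum.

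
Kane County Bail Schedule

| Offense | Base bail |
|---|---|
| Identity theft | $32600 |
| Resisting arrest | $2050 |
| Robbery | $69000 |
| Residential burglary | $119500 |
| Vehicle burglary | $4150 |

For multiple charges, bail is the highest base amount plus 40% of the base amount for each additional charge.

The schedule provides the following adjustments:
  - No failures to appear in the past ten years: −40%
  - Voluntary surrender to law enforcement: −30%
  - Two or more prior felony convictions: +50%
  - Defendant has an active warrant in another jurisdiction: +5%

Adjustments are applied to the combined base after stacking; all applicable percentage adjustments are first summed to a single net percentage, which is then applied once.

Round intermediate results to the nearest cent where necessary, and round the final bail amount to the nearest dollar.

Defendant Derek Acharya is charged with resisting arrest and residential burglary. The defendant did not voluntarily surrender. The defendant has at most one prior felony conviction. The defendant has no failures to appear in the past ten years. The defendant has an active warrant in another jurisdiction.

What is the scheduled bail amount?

$78208

Base amounts from the schedule: resisting arrest $2050; residential burglary $119500.
Stacking rule: highest base plus 40% of each additional charge. Highest is residential burglary at $119500. Additional: $2050 × 40% = $820. Combined base = $119500 + $820 = $120320.
Net percentage adjustment: −40% +5% = −35%. $120320 × 0.65 = $78208.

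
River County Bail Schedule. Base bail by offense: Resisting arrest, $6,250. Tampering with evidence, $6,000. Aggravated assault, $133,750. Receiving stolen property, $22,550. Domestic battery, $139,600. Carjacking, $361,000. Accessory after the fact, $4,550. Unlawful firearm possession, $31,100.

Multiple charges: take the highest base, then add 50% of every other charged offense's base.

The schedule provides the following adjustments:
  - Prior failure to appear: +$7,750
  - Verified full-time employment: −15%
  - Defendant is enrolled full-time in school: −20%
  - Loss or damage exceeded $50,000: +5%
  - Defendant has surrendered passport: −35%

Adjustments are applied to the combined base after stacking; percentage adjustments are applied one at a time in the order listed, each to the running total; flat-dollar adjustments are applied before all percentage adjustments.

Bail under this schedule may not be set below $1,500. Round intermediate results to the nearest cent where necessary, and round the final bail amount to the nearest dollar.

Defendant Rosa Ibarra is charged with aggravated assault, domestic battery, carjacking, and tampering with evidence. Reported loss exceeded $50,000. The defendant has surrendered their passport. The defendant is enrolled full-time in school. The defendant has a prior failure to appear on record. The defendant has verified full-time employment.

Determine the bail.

Base amounts from the schedule: aggravated assault $133,750; domestic battery $139,600; carjacking $361,000; tampering with evidence $6,000.
Stacking rule: highest base plus 50% of each additional charge. Highest is carjacking at $361,000. Additional: $133,750 × 50% = $66,875; $139,600 × 50% = $69,800; $6,000 × 50% = $3,000. Combined base = $361,000 + $139,675 = $500,675.
Prior failure to appear (+$7,750 flat): $500,675 + $7,750 = $508,425.
Verified full-time employment (−15%): $508,425 × 0.85 = $432,161.25.
Defendant is enrolled full-time in school (−20%): $432,161.25 × 0.8 = $345,729.
Loss or damage exceeded $50,000 (+5%): $345,729 × 1.05 = $363,015.45.
Defendant has surrendered passport (−35%): $363,015.45 × 0.65 = $235,960.04.
$235,960.04 is at or above the $1,500 minimum.
Rounded to the nearest dollar: $235,960.

$235,960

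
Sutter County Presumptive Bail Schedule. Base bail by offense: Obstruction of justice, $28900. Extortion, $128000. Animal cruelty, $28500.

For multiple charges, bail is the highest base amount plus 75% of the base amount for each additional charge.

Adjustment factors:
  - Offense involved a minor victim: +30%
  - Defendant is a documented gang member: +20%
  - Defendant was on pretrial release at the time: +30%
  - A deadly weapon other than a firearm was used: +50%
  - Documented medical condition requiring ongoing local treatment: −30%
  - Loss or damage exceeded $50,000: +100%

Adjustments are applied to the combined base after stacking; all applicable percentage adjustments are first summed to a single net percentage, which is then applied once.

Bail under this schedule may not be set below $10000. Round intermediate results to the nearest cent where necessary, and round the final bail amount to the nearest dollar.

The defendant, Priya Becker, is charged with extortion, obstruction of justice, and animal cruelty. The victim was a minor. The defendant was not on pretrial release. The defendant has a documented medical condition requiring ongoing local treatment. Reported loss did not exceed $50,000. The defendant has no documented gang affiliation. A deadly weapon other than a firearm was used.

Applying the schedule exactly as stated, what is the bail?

$256575

Base amounts from the schedule: extortion $128000; obstruction of justice $28900; animal cruelty $28500.
Stacking rule: highest base plus 75% of each additional charge. Highest is extortion at $128000. Additional: $28900 × 75% = $21675; $28500 × 75% = $21375. Combined base = $128000 + $43050 = $171050.
Net percentage adjustment: +30% +50% −30% = +50%. $171050 × 1.5 = $256575.
$256575 is at or above the $10000 minimum.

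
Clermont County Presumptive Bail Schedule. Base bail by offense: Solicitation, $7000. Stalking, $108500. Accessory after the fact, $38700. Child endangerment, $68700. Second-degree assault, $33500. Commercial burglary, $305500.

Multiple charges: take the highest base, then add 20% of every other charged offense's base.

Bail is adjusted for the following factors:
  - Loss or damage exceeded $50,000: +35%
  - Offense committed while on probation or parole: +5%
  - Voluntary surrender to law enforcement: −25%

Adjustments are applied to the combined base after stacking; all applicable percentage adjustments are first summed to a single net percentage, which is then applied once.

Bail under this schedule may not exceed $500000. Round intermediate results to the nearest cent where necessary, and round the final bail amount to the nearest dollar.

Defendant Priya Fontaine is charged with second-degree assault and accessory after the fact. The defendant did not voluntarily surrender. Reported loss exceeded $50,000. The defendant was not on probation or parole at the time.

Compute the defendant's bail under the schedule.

Base amounts from the schedule: second-degree assault $33500; accessory after the fact $38700.
Stacking rule: highest base plus 20% of each additional charge. Highest is accessory after the fact at $38700. Additional: $33500 × 20% = $6700. Combined base = $38700 + $6700 = $45400.
Loss or damage exceeded $50,000 (+35%): $45400 × 1.35 = $61290.
$61290 is within the $500000 maximum.

$61290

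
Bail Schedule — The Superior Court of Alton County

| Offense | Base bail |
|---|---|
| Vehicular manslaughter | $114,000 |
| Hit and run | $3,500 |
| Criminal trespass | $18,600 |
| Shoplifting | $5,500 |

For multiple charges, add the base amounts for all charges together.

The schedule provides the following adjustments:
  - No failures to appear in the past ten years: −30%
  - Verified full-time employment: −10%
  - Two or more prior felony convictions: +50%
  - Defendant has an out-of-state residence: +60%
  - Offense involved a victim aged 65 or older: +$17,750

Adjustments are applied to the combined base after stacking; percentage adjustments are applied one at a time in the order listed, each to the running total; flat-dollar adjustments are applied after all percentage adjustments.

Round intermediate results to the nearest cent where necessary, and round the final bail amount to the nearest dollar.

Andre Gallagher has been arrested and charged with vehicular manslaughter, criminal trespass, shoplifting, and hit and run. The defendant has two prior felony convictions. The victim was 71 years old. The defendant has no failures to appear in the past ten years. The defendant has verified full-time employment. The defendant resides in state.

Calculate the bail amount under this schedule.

$151,562

Base amounts from the schedule: vehicular manslaughter $114,000; criminal trespass $18,600; shoplifting $5,500; hit and run $3,500.
Stacking rule: sum of all bases. $114,000 + $18,600 + $5,500 + $3,500 = $141,600.
No failures to appear in the past ten years (−30%): $141,600 × 0.7 = $99,120.
Verified full-time employment (−10%): $99,120 × 0.9 = $89,208.
Two or more prior felony convictions (+50%): $89,208 × 1.5 = $133,812.
Offense involved a victim aged 65 or older (+$17,750 flat): $133,812 + $17,750 = $151,562.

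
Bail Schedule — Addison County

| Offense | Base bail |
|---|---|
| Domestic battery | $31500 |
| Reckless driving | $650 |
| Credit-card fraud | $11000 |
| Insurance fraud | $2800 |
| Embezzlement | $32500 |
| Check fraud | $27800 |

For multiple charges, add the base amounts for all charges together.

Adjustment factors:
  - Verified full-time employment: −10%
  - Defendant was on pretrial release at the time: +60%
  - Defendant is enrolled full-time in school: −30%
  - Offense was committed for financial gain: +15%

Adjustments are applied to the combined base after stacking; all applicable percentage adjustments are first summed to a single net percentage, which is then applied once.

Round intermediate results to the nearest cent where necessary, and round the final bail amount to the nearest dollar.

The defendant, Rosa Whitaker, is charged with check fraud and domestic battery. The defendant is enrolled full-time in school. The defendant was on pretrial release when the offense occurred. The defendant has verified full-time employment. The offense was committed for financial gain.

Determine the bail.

Base amounts from the schedule: check fraud $27800; domestic battery $31500.
Stacking rule: sum of all bases. $27800 + $31500 = $59300.
Net percentage adjustment: −10% +60% −30% +15% = +35%. $59300 × 1.35 = $80055.

$80055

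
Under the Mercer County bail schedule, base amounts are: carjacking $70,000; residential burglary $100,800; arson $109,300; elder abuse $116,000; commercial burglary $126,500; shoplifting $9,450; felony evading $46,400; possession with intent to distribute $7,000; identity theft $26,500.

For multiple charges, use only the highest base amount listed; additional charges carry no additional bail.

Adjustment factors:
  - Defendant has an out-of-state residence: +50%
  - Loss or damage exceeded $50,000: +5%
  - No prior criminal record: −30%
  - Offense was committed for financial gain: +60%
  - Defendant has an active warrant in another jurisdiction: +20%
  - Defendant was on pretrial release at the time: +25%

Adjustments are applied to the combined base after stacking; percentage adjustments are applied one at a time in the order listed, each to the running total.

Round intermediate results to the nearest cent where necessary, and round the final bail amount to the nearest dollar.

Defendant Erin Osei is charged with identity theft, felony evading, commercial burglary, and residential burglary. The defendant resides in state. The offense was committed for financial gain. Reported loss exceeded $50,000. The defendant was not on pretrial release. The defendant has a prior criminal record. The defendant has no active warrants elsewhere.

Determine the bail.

$212,520

Base amounts from the schedule: identity theft $26,500; felony evading $46,400; commercial burglary $126,500; residential burglary $100,800.
Stacking rule: use the highest base only. Highest is commercial burglary at $126,500. Combined base = $126,500.
Loss or damage exceeded $50,000 (+5%): $126,500 × 1.05 = $132,825.
Offense was committed for financial gain (+60%): $132,825 × 1.6 = $212,520.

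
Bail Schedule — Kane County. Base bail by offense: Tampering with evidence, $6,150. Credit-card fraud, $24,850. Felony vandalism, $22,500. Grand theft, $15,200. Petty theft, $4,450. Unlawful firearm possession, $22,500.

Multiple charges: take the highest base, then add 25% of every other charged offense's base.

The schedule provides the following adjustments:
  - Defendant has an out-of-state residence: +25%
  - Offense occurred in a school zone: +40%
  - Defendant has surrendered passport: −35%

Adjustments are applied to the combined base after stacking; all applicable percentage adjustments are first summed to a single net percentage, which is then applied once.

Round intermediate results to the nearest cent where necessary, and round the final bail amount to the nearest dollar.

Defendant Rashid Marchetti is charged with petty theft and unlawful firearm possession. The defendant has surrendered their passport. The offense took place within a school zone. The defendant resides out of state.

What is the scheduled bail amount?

$30,696

Base amounts from the schedule: petty theft $4,450; unlawful firearm possession $22,500.
Stacking rule: highest base plus 25% of each additional charge. Highest is unlawful firearm possession at $22,500. Additional: $4,450 × 25% = $1,112.50. Combined base = $22,500 + $1,112.50 = $23,612.50.
Net percentage adjustment: +25% +40% −35% = +30%. $23,612.50 × 1.3 = $30,696.25.
Rounded to the nearest dollar: $30,696.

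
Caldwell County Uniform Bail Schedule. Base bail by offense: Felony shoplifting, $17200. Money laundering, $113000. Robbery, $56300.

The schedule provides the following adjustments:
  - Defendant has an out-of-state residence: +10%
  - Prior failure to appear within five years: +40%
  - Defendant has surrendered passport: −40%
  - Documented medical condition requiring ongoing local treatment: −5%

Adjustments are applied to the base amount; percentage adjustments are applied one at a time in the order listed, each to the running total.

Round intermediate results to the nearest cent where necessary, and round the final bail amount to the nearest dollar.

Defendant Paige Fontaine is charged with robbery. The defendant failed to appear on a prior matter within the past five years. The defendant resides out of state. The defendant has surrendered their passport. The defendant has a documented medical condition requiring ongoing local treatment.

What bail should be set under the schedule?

Base amounts from the schedule: robbery $56300.
Single charge. Combined base = $56300.
Defendant has an out-of-state residence (+10%): $56300 × 1.1 = $61930.
Prior failure to appear within five years (+40%): $61930 × 1.4 = $86702.
Defendant has surrendered passport (−40%): $86702 × 0.6 = $52021.20.
Documented medical condition requiring ongoing local treatment (−5%): $52021.20 × 0.95 = $49420.14.
Rounded to the nearest dollar: $49420.

$49420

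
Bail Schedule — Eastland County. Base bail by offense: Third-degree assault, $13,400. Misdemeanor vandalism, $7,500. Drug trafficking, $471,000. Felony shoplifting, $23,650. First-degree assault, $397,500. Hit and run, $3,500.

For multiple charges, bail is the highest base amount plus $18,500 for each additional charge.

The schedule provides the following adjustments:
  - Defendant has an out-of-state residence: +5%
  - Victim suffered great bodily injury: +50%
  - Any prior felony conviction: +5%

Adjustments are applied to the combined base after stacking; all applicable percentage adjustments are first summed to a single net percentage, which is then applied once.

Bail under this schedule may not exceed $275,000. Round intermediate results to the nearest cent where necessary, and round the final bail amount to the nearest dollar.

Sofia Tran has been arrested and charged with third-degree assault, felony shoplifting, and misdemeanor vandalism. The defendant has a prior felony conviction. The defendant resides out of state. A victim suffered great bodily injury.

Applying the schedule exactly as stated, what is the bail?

$97,040

Base amounts from the schedule: third-degree assault $13,400; felony shoplifting $23,650; misdemeanor vandalism $7,500.
Stacking rule: highest base plus $18,500 per additional charge. Highest is felony shoplifting at $23,650; 2 additional charges → +$37,000. Combined base = $60,650.
Net percentage adjustment: +5% +50% +5% = +60%. $60,650 × 1.6 = $97,040.
$97,040 is within the $275,000 maximum.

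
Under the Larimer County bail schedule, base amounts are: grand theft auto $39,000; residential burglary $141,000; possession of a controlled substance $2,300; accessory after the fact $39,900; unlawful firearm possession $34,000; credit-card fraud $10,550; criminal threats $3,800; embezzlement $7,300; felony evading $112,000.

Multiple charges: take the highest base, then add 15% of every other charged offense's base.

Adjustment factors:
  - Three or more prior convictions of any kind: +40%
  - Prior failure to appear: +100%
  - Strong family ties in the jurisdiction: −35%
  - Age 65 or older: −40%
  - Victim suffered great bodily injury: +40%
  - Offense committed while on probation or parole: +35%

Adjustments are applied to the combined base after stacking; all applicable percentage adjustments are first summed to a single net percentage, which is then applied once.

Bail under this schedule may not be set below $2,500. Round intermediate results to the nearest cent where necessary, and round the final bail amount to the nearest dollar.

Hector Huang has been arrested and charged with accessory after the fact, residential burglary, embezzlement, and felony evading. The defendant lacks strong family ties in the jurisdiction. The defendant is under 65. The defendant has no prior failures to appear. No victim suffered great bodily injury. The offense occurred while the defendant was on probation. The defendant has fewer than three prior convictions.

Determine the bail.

Base amounts from the schedule: accessory after the fact $39,900; residential burglary $141,000; embezzlement $7,300; felony evading $112,000.
Stacking rule: highest base plus 15% of each additional charge. Highest is residential burglary at $141,000. Additional: $39,900 × 15% = $5,985; $7,300 × 15% = $1,095; $112,000 × 15% = $16,800. Combined base = $141,000 + $23,880 = $164,880.
Offense committed while on probation or parole (+35%): $164,880 × 1.35 = $222,588.
$222,588 is at or above the $2,500 minimum.

$222,588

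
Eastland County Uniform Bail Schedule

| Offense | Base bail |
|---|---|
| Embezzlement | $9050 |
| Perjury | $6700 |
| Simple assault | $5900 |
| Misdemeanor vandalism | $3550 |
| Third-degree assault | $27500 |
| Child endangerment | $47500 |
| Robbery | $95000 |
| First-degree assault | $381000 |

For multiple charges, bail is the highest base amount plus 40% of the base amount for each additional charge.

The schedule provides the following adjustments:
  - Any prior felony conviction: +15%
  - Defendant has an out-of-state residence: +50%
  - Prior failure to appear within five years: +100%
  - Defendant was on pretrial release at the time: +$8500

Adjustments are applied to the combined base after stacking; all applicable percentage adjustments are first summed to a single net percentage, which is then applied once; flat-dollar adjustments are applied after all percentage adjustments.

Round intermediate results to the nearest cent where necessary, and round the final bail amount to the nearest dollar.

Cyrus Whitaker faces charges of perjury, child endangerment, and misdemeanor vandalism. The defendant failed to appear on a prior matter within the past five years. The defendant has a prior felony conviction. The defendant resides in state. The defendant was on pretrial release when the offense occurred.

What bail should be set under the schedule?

Base amounts from the schedule: perjury $6700; child endangerment $47500; misdemeanor vandalism $3550.
Stacking rule: highest base plus 40% of each additional charge. Highest is child endangerment at $47500. Additional: $6700 × 40% = $2680; $3550 × 40% = $1420. Combined base = $47500 + $4100 = $51600.
Net percentage adjustment: +15% +100% = +115%. $51600 × 2.15 = $110940.
Defendant was on pretrial release at the time (+$8500 flat): $110940 + $8500 = $119440.

$119440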